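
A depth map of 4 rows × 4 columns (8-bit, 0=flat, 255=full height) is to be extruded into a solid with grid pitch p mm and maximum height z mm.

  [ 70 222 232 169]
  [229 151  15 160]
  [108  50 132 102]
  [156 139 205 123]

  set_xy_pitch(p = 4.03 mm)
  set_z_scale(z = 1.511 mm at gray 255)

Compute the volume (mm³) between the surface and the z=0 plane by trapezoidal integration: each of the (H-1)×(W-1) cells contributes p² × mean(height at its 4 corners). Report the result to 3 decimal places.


height_mm = gray/255 × 1.511; cell vol = 4.03² × mean(4 corners)
unit = 4.03² × 1.511 / (4×255) = 0.0240588 mm³ per gray-sum
row 0: Σ corner-gray over 3 cells = 1868  → 44.9419
row 1: Σ corner-gray over 3 cells = 1295  → 31.1562
row 2: Σ corner-gray over 3 cells = 1541  → 37.0746
Σ rows: total corner-gray = 4704  → 113.1727 mm³

113.173


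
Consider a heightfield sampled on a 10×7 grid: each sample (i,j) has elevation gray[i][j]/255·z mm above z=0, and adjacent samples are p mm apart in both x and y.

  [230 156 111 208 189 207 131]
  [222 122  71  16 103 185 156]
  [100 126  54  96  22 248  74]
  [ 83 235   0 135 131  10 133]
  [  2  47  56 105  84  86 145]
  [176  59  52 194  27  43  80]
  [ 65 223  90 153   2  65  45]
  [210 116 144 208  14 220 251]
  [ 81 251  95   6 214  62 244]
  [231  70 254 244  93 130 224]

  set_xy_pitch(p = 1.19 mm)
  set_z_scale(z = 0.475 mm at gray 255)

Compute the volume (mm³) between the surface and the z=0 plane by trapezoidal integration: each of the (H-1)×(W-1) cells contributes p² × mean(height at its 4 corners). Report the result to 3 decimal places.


height_mm = gray/255 × 0.475; cell vol = 1.19² × mean(4 corners)
unit = 1.19² × 0.475 / (4×255) = 0.000659458 mm³ per gray-sum
row 0: Σ corner-gray over 6 cells = 3475  → 2.2916
row 1: Σ corner-gray over 6 cells = 2638  → 1.7397
row 2: Σ corner-gray over 6 cells = 2504  → 1.6513
row 3: Σ corner-gray over 6 cells = 2141  → 1.4119
row 4: Σ corner-gray over 6 cells = 1909  → 1.2589
row 5: Σ corner-gray over 6 cells = 2182  → 1.4389
row 6: Σ corner-gray over 6 cells = 3041  → 2.0054
row 7: Σ corner-gray over 6 cells = 3446  → 2.2725
row 8: Σ corner-gray over 6 cells = 3618  → 2.3859
Σ rows: total corner-gray = 24954  → 16.4561 mm³

16.456


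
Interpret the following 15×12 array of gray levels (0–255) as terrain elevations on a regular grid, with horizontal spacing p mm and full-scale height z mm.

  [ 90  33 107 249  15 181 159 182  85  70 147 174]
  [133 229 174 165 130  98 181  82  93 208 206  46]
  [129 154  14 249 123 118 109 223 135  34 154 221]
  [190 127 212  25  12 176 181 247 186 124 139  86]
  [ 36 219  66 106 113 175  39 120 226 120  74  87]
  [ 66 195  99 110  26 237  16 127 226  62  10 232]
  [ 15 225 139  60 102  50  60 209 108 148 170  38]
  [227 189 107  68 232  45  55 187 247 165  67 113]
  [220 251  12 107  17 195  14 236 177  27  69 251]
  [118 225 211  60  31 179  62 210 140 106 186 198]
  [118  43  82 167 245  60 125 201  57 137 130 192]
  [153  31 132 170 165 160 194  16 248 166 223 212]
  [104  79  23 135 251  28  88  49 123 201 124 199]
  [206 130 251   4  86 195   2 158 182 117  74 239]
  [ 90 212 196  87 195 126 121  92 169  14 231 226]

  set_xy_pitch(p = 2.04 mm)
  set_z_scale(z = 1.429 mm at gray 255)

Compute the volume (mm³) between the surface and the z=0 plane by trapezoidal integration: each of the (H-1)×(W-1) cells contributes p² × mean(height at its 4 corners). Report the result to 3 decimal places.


height_mm = gray/255 × 1.429; cell vol = 2.04² × mean(4 corners)
unit = 2.04² × 1.429 / (4×255) = 0.00583032 mm³ per gray-sum
row 0: Σ corner-gray over 11 cells = 6031  → 35.1627
row 1: Σ corner-gray over 11 cells = 6287  → 36.6552
row 2: Σ corner-gray over 11 cells = 6110  → 35.6233
row 3: Σ corner-gray over 11 cells = 5773  → 33.6584
row 4: Σ corner-gray over 11 cells = 5153  → 30.0436
row 5: Σ corner-gray over 11 cells = 5109  → 29.7871
row 6: Σ corner-gray over 11 cells = 5659  → 32.9938
row 7: Σ corner-gray over 11 cells = 5745  → 33.4952
row 8: Σ corner-gray over 11 cells = 5817  → 33.9150
row 9: Σ corner-gray over 11 cells = 5940  → 34.6321
row 10: Σ corner-gray over 11 cells = 6179  → 36.0255
row 11: Σ corner-gray over 11 cells = 5880  → 34.2823
row 12: Σ corner-gray over 11 cells = 5348  → 31.1806
row 13: Σ corner-gray over 11 cells = 6045  → 35.2443
Σ rows: total corner-gray = 81076  → 472.6990 mm³

472.699


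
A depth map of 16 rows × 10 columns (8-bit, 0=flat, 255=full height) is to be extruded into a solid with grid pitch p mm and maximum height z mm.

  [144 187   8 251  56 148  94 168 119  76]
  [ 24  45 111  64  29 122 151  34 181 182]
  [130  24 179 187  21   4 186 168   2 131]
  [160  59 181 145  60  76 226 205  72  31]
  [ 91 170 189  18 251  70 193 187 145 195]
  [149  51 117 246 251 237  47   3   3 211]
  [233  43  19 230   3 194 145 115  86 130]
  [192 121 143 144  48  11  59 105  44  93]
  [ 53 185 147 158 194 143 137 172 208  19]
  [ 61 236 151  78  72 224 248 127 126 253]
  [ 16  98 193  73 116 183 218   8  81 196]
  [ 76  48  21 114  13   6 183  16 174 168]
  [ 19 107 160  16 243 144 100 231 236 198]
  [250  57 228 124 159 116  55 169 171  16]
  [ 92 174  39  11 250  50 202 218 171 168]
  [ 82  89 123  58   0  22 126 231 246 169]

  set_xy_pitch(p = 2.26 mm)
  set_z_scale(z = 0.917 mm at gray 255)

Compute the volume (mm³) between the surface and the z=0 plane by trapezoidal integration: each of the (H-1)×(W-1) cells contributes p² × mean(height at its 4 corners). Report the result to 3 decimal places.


height_mm = gray/255 × 0.917; cell vol = 2.26² × mean(4 corners)
unit = 2.26² × 0.917 / (4×255) = 0.00459183 mm³ per gray-sum
row 0: Σ corner-gray over 9 cells = 3962  → 18.1928
row 1: Σ corner-gray over 9 cells = 3483  → 15.9934
row 2: Σ corner-gray over 9 cells = 4042  → 18.5602
row 3: Σ corner-gray over 9 cells = 4971  → 22.8260
row 4: Σ corner-gray over 9 cells = 5002  → 22.9683
row 5: Σ corner-gray over 9 cells = 4303  → 19.7587
row 6: Σ corner-gray over 9 cells = 3668  → 16.8428
row 7: Σ corner-gray over 9 cells = 4395  → 20.1811
row 8: Σ corner-gray over 9 cells = 5598  → 25.7051
row 9: Σ corner-gray over 9 cells = 4990  → 22.9132
row 10: Σ corner-gray over 9 cells = 3546  → 16.2826
row 11: Σ corner-gray over 9 cells = 4085  → 18.7576
row 12: Σ corner-gray over 9 cells = 5115  → 23.4872
row 13: Σ corner-gray over 9 cells = 4914  → 22.5643
row 14: Σ corner-gray over 9 cells = 4531  → 20.8056
Σ rows: total corner-gray = 66605  → 305.8390 mm³

305.839


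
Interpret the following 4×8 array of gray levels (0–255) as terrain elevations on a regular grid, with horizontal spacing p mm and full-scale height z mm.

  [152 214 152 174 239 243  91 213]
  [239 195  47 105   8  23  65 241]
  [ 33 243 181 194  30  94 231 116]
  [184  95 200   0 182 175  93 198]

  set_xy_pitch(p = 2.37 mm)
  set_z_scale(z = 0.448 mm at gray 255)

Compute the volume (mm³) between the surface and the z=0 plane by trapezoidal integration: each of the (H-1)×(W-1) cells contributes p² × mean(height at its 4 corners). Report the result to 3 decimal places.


28.087

height_mm = gray/255 × 0.448; cell vol = 2.37² × mean(4 corners)
unit = 2.37² × 0.448 / (4×255) = 0.00246703 mm³ per gray-sum
row 0: Σ corner-gray over 7 cells = 3957  → 9.7620
row 1: Σ corner-gray over 7 cells = 3461  → 8.5384
row 2: Σ corner-gray over 7 cells = 3967  → 9.7867
Σ rows: total corner-gray = 11385  → 28.0871 mm³


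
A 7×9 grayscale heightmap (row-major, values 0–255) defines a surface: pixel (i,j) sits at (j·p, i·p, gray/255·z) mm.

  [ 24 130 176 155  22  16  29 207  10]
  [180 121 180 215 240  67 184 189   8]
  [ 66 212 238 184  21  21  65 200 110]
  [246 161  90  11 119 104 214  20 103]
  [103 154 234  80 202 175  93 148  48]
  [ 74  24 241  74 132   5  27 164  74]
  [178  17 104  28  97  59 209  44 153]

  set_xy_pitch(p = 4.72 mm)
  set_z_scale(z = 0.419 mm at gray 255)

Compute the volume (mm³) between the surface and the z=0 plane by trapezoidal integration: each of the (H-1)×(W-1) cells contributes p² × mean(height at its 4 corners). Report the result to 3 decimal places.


214.249

height_mm = gray/255 × 0.419; cell vol = 4.72² × mean(4 corners)
unit = 4.72² × 0.419 / (4×255) = 0.00915162 mm³ per gray-sum
row 0: Σ corner-gray over 8 cells = 4084  → 37.3752
row 1: Σ corner-gray over 8 cells = 4638  → 42.4452
row 2: Σ corner-gray over 8 cells = 3845  → 35.1880
row 3: Σ corner-gray over 8 cells = 4110  → 37.6131
row 4: Σ corner-gray over 8 cells = 3805  → 34.8219
row 5: Σ corner-gray over 8 cells = 2929  → 26.8051
Σ rows: total corner-gray = 23411  → 214.2485 mm³


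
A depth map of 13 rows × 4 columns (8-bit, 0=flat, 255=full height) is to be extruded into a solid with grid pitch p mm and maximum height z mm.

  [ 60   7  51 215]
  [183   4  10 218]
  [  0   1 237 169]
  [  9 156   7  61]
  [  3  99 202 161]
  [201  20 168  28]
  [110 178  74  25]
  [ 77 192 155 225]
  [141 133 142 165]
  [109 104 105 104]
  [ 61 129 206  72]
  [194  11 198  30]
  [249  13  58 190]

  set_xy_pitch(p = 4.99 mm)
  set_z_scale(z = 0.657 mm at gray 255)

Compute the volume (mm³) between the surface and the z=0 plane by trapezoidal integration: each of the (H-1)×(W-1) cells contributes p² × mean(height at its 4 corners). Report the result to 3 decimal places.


253.217

height_mm = gray/255 × 0.657; cell vol = 4.99² × mean(4 corners)
unit = 4.99² × 0.657 / (4×255) = 0.0160386 mm³ per gray-sum
row 0: Σ corner-gray over 3 cells = 820  → 13.1516
row 1: Σ corner-gray over 3 cells = 1074  → 17.2254
row 2: Σ corner-gray over 3 cells = 1041  → 16.6962
row 3: Σ corner-gray over 3 cells = 1162  → 18.6368
row 4: Σ corner-gray over 3 cells = 1371  → 21.9889
row 5: Σ corner-gray over 3 cells = 1244  → 19.9520
row 6: Σ corner-gray over 3 cells = 1635  → 26.2231
row 7: Σ corner-gray over 3 cells = 1852  → 29.7035
row 8: Σ corner-gray over 3 cells = 1487  → 23.8494
row 9: Σ corner-gray over 3 cells = 1434  → 22.9993
row 10: Σ corner-gray over 3 cells = 1445  → 23.1758
row 11: Σ corner-gray over 3 cells = 1223  → 19.6152
Σ rows: total corner-gray = 15788  → 253.2173 mm³


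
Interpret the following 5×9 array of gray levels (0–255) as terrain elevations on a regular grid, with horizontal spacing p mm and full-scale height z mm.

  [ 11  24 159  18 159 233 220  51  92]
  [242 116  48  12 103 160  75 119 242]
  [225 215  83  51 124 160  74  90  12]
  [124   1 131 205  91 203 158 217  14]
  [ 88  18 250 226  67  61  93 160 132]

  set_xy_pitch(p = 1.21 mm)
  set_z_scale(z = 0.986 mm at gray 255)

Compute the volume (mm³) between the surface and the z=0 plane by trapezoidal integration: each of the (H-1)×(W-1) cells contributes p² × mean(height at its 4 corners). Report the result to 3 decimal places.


21.602

height_mm = gray/255 × 0.986; cell vol = 1.21² × mean(4 corners)
unit = 1.21² × 0.986 / (4×255) = 0.0014153 mm³ per gray-sum
row 0: Σ corner-gray over 8 cells = 3581  → 5.0682
row 1: Σ corner-gray over 8 cells = 3581  → 5.0682
row 2: Σ corner-gray over 8 cells = 3981  → 5.6343
row 3: Σ corner-gray over 8 cells = 4120  → 5.8310
Σ rows: total corner-gray = 15263  → 21.6017 mm³


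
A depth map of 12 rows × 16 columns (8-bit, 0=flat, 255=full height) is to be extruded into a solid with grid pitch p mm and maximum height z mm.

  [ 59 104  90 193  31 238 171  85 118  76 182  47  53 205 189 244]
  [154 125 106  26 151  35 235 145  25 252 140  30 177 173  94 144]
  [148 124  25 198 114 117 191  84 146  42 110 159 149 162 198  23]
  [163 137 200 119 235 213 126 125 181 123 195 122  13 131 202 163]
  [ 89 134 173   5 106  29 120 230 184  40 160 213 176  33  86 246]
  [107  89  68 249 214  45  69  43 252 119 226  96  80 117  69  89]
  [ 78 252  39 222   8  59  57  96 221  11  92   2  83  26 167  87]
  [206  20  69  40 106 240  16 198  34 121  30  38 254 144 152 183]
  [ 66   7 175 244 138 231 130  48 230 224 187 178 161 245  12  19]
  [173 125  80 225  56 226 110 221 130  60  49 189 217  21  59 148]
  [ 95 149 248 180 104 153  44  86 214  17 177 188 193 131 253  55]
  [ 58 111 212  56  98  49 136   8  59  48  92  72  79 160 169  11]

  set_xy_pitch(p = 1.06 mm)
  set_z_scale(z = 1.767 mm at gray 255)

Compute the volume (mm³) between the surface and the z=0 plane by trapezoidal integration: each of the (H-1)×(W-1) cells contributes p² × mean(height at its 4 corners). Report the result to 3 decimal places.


162.480

height_mm = gray/255 × 1.767; cell vol = 1.06² × mean(4 corners)
unit = 1.06² × 1.767 / (4×255) = 0.00194647 mm³ per gray-sum
row 0: Σ corner-gray over 15 cells = 7593  → 14.7796
row 1: Σ corner-gray over 15 cells = 7535  → 14.6667
row 2: Σ corner-gray over 15 cells = 8379  → 16.3095
row 3: Σ corner-gray over 15 cells = 8283  → 16.1226
row 4: Σ corner-gray over 15 cells = 7381  → 14.3669
row 5: Σ corner-gray over 15 cells = 6503  → 12.6579
row 6: Σ corner-gray over 15 cells = 6148  → 11.9669
row 7: Σ corner-gray over 15 cells = 7818  → 15.2175
row 8: Σ corner-gray over 15 cells = 8362  → 16.2764
row 9: Σ corner-gray over 15 cells = 8281  → 16.1187
row 10: Σ corner-gray over 15 cells = 7191  → 13.9971
Σ rows: total corner-gray = 83474  → 162.4798 mm³


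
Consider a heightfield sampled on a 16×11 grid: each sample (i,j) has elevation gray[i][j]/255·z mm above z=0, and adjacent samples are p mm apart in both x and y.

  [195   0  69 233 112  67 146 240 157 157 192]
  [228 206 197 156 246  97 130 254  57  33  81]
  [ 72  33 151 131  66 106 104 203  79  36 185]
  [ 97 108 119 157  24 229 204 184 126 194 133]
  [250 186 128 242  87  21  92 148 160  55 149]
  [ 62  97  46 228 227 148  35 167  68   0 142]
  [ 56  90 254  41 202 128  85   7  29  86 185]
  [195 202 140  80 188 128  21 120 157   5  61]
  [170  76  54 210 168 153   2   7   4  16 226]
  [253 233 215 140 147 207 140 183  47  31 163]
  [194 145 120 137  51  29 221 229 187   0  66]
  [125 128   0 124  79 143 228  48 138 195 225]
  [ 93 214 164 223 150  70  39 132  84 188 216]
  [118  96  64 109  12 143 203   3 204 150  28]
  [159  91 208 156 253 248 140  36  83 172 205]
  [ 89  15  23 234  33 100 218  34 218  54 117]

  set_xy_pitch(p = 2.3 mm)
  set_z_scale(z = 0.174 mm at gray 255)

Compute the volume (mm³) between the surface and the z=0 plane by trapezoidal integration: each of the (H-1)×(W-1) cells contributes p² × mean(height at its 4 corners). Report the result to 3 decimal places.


height_mm = gray/255 × 0.174; cell vol = 2.3² × mean(4 corners)
unit = 2.3² × 0.174 / (4×255) = 0.000902412 mm³ per gray-sum
row 0: Σ corner-gray over 10 cells = 5810  → 5.2430
row 1: Σ corner-gray over 10 cells = 5136  → 4.6348
row 2: Σ corner-gray over 10 cells = 4995  → 4.5075
row 3: Σ corner-gray over 10 cells = 5557  → 5.0147
row 4: Σ corner-gray over 10 cells = 4873  → 4.3975
row 5: Σ corner-gray over 10 cells = 4321  → 3.8993
row 6: Σ corner-gray over 10 cells = 4423  → 3.9914
row 7: Σ corner-gray over 10 cells = 4114  → 3.7125
row 8: Σ corner-gray over 10 cells = 4878  → 4.4020
row 9: Σ corner-gray over 10 cells = 5600  → 5.0535
row 10: Σ corner-gray over 10 cells = 5014  → 4.5247
row 11: Σ corner-gray over 10 cells = 5353  → 4.8306
row 12: Σ corner-gray over 10 cells = 4951  → 4.4678
row 13: Σ corner-gray over 10 cells = 5252  → 4.7395
row 14: Σ corner-gray over 10 cells = 5202  → 4.6943
Σ rows: total corner-gray = 75479  → 68.1131 mm³

68.113


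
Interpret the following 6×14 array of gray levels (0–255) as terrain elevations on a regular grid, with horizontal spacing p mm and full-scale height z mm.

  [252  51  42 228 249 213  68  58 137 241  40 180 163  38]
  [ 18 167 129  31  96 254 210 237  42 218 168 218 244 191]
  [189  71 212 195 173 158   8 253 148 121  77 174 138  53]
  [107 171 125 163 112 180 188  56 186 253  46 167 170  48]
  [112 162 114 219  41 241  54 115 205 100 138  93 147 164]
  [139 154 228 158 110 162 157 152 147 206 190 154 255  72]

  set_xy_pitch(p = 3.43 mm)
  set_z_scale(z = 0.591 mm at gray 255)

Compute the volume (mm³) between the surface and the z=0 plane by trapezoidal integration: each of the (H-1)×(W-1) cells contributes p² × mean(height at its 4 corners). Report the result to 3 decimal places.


height_mm = gray/255 × 0.591; cell vol = 3.43² × mean(4 corners)
unit = 3.43² × 0.591 / (4×255) = 0.00681672 mm³ per gray-sum
row 0: Σ corner-gray over 13 cells = 7867  → 53.6271
row 1: Σ corner-gray over 13 cells = 7935  → 54.0907
row 2: Σ corner-gray over 13 cells = 7487  → 51.0368
row 3: Σ corner-gray over 13 cells = 7323  → 49.9189
row 4: Σ corner-gray over 13 cells = 7891  → 53.7907
Σ rows: total corner-gray = 38503  → 262.4642 mm³

262.464


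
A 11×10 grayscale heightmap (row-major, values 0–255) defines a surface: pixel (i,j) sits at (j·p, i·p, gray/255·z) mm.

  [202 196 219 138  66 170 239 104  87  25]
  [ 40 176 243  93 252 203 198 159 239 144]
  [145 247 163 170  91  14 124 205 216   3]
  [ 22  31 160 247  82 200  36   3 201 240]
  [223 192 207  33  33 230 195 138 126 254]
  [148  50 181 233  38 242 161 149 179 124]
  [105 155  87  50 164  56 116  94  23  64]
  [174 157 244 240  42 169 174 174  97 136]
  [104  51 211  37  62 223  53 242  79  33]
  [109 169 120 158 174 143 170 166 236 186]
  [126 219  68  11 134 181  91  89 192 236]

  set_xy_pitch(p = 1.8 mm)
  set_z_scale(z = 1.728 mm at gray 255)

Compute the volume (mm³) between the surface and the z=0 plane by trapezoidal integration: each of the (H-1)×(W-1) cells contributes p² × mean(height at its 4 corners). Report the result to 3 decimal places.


282.181

height_mm = gray/255 × 1.728; cell vol = 1.8² × mean(4 corners)
unit = 1.8² × 1.728 / (4×255) = 0.00548894 mm³ per gray-sum
row 0: Σ corner-gray over 9 cells = 5975  → 32.7964
row 1: Σ corner-gray over 9 cells = 5918  → 32.4836
row 2: Σ corner-gray over 9 cells = 4790  → 26.2920
row 3: Σ corner-gray over 9 cells = 4967  → 27.2636
row 4: Σ corner-gray over 9 cells = 5523  → 30.3154
row 5: Σ corner-gray over 9 cells = 4397  → 24.1349
row 6: Σ corner-gray over 9 cells = 4563  → 25.0460
row 7: Σ corner-gray over 9 cells = 4957  → 27.2087
row 8: Σ corner-gray over 9 cells = 5020  → 27.5545
row 9: Σ corner-gray over 9 cells = 5299  → 29.0859
Σ rows: total corner-gray = 51409  → 282.1810 mm³


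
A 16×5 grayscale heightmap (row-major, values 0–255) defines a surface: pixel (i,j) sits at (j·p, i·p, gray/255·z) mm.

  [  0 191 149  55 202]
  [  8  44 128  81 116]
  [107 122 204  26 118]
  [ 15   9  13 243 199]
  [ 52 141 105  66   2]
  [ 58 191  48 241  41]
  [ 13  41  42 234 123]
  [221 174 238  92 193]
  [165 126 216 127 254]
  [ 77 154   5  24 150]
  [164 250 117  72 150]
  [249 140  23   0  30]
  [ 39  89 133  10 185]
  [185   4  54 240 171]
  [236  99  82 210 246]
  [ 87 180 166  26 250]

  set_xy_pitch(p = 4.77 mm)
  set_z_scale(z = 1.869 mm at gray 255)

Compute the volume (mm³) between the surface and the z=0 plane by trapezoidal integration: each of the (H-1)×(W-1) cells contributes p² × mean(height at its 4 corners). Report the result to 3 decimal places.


height_mm = gray/255 × 1.869; cell vol = 4.77² × mean(4 corners)
unit = 4.77² × 1.869 / (4×255) = 0.0416913 mm³ per gray-sum
row 0: Σ corner-gray over 4 cells = 1622  → 67.6234
row 1: Σ corner-gray over 4 cells = 1559  → 64.9968
row 2: Σ corner-gray over 4 cells = 1673  → 69.7496
row 3: Σ corner-gray over 4 cells = 1422  → 59.2851
row 4: Σ corner-gray over 4 cells = 1737  → 72.4179
row 5: Σ corner-gray over 4 cells = 1829  → 76.2535
row 6: Σ corner-gray over 4 cells = 2192  → 91.3874
row 7: Σ corner-gray over 4 cells = 2779  → 115.8602
row 8: Σ corner-gray over 4 cells = 1950  → 81.2981
row 9: Σ corner-gray over 4 cells = 1785  → 74.4190
row 10: Σ corner-gray over 4 cells = 1797  → 74.9193
row 11: Σ corner-gray over 4 cells = 1293  → 53.9069
row 12: Σ corner-gray over 4 cells = 1640  → 68.3738
row 13: Σ corner-gray over 4 cells = 2216  → 92.3880
row 14: Σ corner-gray over 4 cells = 2345  → 97.7662
Σ rows: total corner-gray = 27839  → 1160.6453 mm³

1160.645


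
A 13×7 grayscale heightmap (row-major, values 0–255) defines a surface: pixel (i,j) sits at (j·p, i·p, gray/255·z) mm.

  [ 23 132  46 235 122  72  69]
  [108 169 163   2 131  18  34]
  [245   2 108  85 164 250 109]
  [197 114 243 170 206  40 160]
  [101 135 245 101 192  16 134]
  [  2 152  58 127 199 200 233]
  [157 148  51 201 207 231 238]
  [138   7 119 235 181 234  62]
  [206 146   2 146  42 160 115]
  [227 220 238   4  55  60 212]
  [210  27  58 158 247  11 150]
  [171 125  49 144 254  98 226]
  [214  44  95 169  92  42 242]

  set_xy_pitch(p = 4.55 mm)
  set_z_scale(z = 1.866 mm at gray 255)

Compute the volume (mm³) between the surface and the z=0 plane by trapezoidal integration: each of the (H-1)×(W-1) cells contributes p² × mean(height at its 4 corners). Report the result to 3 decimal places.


1443.279

height_mm = gray/255 × 1.866; cell vol = 4.55² × mean(4 corners)
unit = 4.55² × 1.866 / (4×255) = 0.0378734 mm³ per gray-sum
row 0: Σ corner-gray over 6 cells = 2414  → 91.4264
row 1: Σ corner-gray over 6 cells = 2680  → 101.5007
row 2: Σ corner-gray over 6 cells = 3475  → 131.6101
row 3: Σ corner-gray over 6 cells = 3516  → 133.1629
row 4: Σ corner-gray over 6 cells = 3320  → 125.7397
row 5: Σ corner-gray over 6 cells = 3778  → 143.0857
row 6: Σ corner-gray over 6 cells = 3823  → 144.7900
row 7: Σ corner-gray over 6 cells = 3065  → 116.0820
row 8: Σ corner-gray over 6 cells = 2906  → 110.0601
row 9: Σ corner-gray over 6 cells = 2955  → 111.9159
row 10: Σ corner-gray over 6 cells = 3099  → 117.3697
row 11: Σ corner-gray over 6 cells = 3077  → 116.5364
Σ rows: total corner-gray = 38108  → 1443.2794 mm³


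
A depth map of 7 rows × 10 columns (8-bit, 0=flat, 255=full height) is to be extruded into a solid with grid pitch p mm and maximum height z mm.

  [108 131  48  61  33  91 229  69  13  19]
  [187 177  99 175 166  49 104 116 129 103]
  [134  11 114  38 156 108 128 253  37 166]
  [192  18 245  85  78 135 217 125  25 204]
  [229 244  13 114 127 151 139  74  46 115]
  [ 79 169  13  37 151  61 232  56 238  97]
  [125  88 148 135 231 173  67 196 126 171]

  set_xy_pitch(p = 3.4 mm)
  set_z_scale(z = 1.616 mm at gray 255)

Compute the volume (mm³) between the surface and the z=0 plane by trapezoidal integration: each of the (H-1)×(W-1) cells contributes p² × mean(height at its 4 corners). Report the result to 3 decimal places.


471.145

height_mm = gray/255 × 1.616; cell vol = 3.4² × mean(4 corners)
unit = 3.4² × 1.616 / (4×255) = 0.0183147 mm³ per gray-sum
row 0: Σ corner-gray over 9 cells = 3797  → 69.5408
row 1: Σ corner-gray over 9 cells = 4310  → 78.9362
row 2: Σ corner-gray over 9 cells = 4242  → 77.6908
row 3: Σ corner-gray over 9 cells = 4412  → 80.8043
row 4: Σ corner-gray over 9 cells = 4250  → 77.8373
row 5: Σ corner-gray over 9 cells = 4714  → 86.3353
Σ rows: total corner-gray = 25725  → 471.1448 mm³


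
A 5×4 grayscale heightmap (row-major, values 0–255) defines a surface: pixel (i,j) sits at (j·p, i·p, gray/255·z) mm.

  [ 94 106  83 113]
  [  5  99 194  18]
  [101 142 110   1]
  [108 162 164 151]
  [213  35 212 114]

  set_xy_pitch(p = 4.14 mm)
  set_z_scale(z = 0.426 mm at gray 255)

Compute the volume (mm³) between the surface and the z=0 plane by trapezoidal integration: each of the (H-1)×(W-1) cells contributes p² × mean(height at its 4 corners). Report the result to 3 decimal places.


40.502

height_mm = gray/255 × 0.426; cell vol = 4.14² × mean(4 corners)
unit = 4.14² × 0.426 / (4×255) = 0.0071583 mm³ per gray-sum
row 0: Σ corner-gray over 3 cells = 1194  → 8.5470
row 1: Σ corner-gray over 3 cells = 1215  → 8.6973
row 2: Σ corner-gray over 3 cells = 1517  → 10.8591
row 3: Σ corner-gray over 3 cells = 1732  → 12.3982
Σ rows: total corner-gray = 5658  → 40.5017 mm³


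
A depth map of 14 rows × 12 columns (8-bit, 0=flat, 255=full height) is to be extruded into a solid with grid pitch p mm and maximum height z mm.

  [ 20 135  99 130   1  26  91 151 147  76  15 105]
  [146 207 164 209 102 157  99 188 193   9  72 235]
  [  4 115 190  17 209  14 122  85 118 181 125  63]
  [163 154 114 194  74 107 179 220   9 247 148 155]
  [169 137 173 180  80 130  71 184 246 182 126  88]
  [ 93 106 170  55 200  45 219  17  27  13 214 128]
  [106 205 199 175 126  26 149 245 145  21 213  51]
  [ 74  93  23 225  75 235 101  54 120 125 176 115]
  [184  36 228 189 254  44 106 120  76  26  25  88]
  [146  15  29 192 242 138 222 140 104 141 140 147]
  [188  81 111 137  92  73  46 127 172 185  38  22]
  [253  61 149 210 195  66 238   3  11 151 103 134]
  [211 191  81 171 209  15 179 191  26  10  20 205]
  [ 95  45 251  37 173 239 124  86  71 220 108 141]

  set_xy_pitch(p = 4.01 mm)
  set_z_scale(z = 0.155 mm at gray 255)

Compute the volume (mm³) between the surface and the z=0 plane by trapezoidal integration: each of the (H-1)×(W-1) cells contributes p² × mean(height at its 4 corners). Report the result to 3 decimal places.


175.190

height_mm = gray/255 × 0.155; cell vol = 4.01² × mean(4 corners)
unit = 4.01² × 0.155 / (4×255) = 0.00244354 mm³ per gray-sum
row 0: Σ corner-gray over 11 cells = 5048  → 12.3350
row 1: Σ corner-gray over 11 cells = 5600  → 13.6838
row 2: Σ corner-gray over 11 cells = 5629  → 13.7547
row 3: Σ corner-gray over 11 cells = 6485  → 15.8464
row 4: Σ corner-gray over 11 cells = 5628  → 13.7523
row 5: Σ corner-gray over 11 cells = 5518  → 13.4835
row 6: Σ corner-gray over 11 cells = 5808  → 14.1921
row 7: Σ corner-gray over 11 cells = 5123  → 12.5183
row 8: Σ corner-gray over 11 cells = 5499  → 13.4371
row 9: Σ corner-gray over 11 cells = 5353  → 13.0803
row 10: Σ corner-gray over 11 cells = 5095  → 12.4499
row 11: Σ corner-gray over 11 cells = 5363  → 13.1047
row 12: Σ corner-gray over 11 cells = 5546  → 13.5519
Σ rows: total corner-gray = 71695  → 175.1899 mm³


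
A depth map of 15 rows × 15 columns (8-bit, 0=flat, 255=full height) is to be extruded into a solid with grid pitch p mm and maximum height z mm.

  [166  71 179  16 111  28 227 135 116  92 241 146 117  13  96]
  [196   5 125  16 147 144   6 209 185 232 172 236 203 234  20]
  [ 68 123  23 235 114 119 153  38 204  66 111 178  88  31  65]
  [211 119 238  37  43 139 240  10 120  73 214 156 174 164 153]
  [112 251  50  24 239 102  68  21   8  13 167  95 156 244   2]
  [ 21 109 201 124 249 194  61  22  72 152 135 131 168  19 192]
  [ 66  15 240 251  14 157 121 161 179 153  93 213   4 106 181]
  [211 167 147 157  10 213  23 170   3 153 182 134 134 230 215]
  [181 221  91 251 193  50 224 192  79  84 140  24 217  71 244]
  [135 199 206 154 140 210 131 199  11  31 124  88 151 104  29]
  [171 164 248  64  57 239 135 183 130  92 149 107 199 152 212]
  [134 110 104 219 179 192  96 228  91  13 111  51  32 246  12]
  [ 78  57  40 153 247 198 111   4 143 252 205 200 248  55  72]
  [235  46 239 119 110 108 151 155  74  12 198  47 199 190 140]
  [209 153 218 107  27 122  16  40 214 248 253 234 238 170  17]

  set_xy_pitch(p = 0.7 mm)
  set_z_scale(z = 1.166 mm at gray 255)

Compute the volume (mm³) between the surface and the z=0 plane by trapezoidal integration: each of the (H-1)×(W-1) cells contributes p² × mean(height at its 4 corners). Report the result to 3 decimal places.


58.102

height_mm = gray/255 × 1.166; cell vol = 0.7² × mean(4 corners)
unit = 0.7² × 1.166 / (4×255) = 0.000560137 mm³ per gray-sum
row 0: Σ corner-gray over 14 cells = 7290  → 4.0834
row 1: Σ corner-gray over 14 cells = 7143  → 4.0011
row 2: Σ corner-gray over 14 cells = 6917  → 3.8745
row 3: Σ corner-gray over 14 cells = 6808  → 3.8134
row 4: Σ corner-gray over 14 cells = 6477  → 3.6280
row 5: Σ corner-gray over 14 cells = 7148  → 4.0039
row 6: Σ corner-gray over 14 cells = 7533  → 4.2195
row 7: Σ corner-gray over 14 cells = 7971  → 4.4649
row 8: Σ corner-gray over 14 cells = 7759  → 4.3461
row 9: Σ corner-gray over 14 cells = 7881  → 4.4144
row 10: Σ corner-gray over 14 cells = 7711  → 4.3192
row 11: Σ corner-gray over 14 cells = 7466  → 4.1820
row 12: Σ corner-gray over 14 cells = 7647  → 4.2834
row 13: Σ corner-gray over 14 cells = 7977  → 4.4682
Σ rows: total corner-gray = 103728  → 58.1019 mm³


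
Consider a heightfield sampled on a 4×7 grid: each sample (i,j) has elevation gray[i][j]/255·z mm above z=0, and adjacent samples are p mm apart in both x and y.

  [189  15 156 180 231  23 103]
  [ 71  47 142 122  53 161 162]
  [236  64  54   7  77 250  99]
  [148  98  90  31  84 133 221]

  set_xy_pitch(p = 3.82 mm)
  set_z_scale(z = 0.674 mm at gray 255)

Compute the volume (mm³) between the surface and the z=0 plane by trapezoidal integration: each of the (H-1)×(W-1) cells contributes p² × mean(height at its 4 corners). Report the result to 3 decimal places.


height_mm = gray/255 × 0.674; cell vol = 3.82² × mean(4 corners)
unit = 3.82² × 0.674 / (4×255) = 0.00964243 mm³ per gray-sum
row 0: Σ corner-gray over 6 cells = 2785  → 26.8542
row 1: Σ corner-gray over 6 cells = 2522  → 24.3182
row 2: Σ corner-gray over 6 cells = 2480  → 23.9132
Σ rows: total corner-gray = 7787  → 75.0856 mm³

75.086


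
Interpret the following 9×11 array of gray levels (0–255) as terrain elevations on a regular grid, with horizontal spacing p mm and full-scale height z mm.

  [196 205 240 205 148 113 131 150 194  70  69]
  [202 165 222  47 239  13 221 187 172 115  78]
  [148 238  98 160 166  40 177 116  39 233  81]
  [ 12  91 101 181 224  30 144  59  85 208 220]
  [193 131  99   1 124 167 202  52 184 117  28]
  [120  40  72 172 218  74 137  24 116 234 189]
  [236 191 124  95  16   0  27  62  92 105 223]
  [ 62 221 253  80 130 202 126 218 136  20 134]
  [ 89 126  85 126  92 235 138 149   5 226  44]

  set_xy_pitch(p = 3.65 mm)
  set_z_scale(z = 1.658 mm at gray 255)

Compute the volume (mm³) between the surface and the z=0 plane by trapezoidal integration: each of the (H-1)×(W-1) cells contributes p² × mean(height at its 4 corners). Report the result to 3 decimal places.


height_mm = gray/255 × 1.658; cell vol = 3.65² × mean(4 corners)
unit = 3.65² × 1.658 / (4×255) = 0.0216556 mm³ per gray-sum
row 0: Σ corner-gray over 10 cells = 6219  → 134.6761
row 1: Σ corner-gray over 10 cells = 5805  → 125.7107
row 2: Σ corner-gray over 10 cells = 5241  → 113.4970
row 3: Σ corner-gray over 10 cells = 4853  → 105.0946
row 4: Σ corner-gray over 10 cells = 4858  → 105.2029
row 5: Σ corner-gray over 10 cells = 4366  → 94.5483
row 6: Σ corner-gray over 10 cells = 4851  → 105.0513
row 7: Σ corner-gray over 10 cells = 5465  → 118.3478
Σ rows: total corner-gray = 41658  → 902.1287 mm³

902.129


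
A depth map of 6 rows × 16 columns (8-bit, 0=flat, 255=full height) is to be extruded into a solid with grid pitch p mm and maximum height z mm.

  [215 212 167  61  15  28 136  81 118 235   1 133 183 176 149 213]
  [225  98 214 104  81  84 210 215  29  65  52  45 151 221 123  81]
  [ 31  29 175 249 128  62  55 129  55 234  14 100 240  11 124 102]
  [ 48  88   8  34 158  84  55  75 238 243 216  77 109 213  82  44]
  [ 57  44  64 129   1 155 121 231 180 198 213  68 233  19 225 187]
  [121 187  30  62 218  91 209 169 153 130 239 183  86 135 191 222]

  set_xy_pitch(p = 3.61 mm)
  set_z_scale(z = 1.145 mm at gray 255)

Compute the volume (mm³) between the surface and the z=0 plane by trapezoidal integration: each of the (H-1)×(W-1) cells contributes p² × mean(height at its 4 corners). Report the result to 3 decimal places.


545.800

height_mm = gray/255 × 1.145; cell vol = 3.61² × mean(4 corners)
unit = 3.61² × 1.145 / (4×255) = 0.0146292 mm³ per gray-sum
row 0: Σ corner-gray over 15 cells = 7508  → 109.8358
row 1: Σ corner-gray over 15 cells = 7033  → 102.8870
row 2: Σ corner-gray over 15 cells = 6795  → 99.4052
row 3: Σ corner-gray over 15 cells = 7458  → 109.1044
row 4: Σ corner-gray over 15 cells = 8515  → 124.5674
Σ rows: total corner-gray = 37309  → 545.7997 mm³


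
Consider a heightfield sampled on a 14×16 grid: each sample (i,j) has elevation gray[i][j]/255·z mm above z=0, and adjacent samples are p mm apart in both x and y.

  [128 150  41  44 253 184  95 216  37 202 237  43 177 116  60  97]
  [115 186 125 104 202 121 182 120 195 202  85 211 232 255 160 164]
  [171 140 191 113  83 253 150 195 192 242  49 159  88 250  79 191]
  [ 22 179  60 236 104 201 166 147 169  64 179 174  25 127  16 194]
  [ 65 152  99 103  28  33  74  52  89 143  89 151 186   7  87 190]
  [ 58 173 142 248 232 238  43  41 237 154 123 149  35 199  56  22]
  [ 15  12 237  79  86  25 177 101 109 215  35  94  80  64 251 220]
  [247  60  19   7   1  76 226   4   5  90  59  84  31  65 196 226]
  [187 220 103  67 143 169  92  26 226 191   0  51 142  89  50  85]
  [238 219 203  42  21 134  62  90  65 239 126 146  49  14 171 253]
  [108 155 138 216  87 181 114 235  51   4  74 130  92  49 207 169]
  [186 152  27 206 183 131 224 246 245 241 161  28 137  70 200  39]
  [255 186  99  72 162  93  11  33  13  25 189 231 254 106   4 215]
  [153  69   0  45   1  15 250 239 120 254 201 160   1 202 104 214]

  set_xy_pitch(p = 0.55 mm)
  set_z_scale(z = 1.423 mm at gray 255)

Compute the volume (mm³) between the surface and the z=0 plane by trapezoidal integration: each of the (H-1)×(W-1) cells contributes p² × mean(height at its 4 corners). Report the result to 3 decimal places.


41.522

height_mm = gray/255 × 1.423; cell vol = 0.55² × mean(4 corners)
unit = 0.55² × 1.423 / (4×255) = 0.000422017 mm³ per gray-sum
row 0: Σ corner-gray over 15 cells = 8974  → 3.7872
row 1: Σ corner-gray over 15 cells = 9769  → 4.1227
row 2: Σ corner-gray over 15 cells = 8640  → 3.6462
row 3: Σ corner-gray over 15 cells = 6751  → 2.8490
row 4: Σ corner-gray over 15 cells = 7061  → 2.9799
row 5: Σ corner-gray over 15 cells = 7585  → 3.2010
row 6: Σ corner-gray over 15 cells = 5684  → 2.3987
row 7: Σ corner-gray over 15 cells = 5729  → 2.4177
row 8: Σ corner-gray over 15 cells = 7063  → 2.9807
row 9: Σ corner-gray over 15 cells = 7396  → 3.1212
row 10: Σ corner-gray over 15 cells = 8470  → 3.5745
row 11: Σ corner-gray over 15 cells = 8153  → 3.4407
row 12: Σ corner-gray over 15 cells = 7115  → 3.0027
Σ rows: total corner-gray = 98390  → 41.5223 mm³


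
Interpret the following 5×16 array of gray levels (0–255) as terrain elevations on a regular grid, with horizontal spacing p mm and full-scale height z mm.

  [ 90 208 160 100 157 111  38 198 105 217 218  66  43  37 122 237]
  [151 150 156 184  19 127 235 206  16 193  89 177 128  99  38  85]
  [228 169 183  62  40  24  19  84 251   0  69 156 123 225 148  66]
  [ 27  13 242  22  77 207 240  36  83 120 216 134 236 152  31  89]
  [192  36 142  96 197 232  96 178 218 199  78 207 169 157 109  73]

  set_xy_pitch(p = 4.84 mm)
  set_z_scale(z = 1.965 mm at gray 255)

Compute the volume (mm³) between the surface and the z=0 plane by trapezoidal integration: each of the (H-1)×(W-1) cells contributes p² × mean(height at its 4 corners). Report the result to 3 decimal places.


height_mm = gray/255 × 1.965; cell vol = 4.84² × mean(4 corners)
unit = 4.84² × 1.965 / (4×255) = 0.0451287 mm³ per gray-sum
row 0: Σ corner-gray over 15 cells = 7757  → 350.0636
row 1: Σ corner-gray over 15 cells = 7270  → 328.0859
row 2: Σ corner-gray over 15 cells = 7134  → 321.9484
row 3: Σ corner-gray over 15 cells = 8227  → 371.2741
Σ rows: total corner-gray = 30388  → 1371.3718 mm³

1371.372


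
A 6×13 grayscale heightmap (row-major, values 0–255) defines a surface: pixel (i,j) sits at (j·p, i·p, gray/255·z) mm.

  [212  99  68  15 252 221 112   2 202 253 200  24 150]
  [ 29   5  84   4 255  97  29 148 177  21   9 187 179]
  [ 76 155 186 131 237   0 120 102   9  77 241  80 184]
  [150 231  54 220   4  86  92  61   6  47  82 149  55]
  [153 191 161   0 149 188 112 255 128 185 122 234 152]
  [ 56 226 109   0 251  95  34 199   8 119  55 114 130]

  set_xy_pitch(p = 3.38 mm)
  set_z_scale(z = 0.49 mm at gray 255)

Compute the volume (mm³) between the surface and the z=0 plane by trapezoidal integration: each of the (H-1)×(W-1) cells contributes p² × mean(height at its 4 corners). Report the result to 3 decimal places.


155.118

height_mm = gray/255 × 0.49; cell vol = 3.38² × mean(4 corners)
unit = 3.38² × 0.49 / (4×255) = 0.00548819 mm³ per gray-sum
row 0: Σ corner-gray over 12 cells = 5498  → 30.1741
row 1: Σ corner-gray over 12 cells = 5176  → 28.4069
row 2: Σ corner-gray over 12 cells = 5205  → 28.5660
row 3: Σ corner-gray over 12 cells = 6024  → 33.0609
row 4: Σ corner-gray over 12 cells = 6361  → 34.9104
Σ rows: total corner-gray = 28264  → 155.1183 mm³


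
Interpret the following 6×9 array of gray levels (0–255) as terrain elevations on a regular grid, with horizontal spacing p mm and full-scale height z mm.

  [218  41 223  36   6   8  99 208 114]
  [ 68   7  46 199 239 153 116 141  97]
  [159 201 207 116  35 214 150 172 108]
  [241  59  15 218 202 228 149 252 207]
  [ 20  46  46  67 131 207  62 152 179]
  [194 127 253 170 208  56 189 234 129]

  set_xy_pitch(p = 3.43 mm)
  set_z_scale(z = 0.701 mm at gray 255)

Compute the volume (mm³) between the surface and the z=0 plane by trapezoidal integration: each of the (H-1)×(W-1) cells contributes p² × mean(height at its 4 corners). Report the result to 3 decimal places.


176.660

height_mm = gray/255 × 0.701; cell vol = 3.43² × mean(4 corners)
unit = 3.43² × 0.701 / (4×255) = 0.00808549 mm³ per gray-sum
row 0: Σ corner-gray over 8 cells = 3541  → 28.6307
row 1: Σ corner-gray over 8 cells = 4424  → 35.7702
row 2: Σ corner-gray over 8 cells = 5151  → 41.6483
row 3: Σ corner-gray over 8 cells = 4315  → 34.8889
row 4: Σ corner-gray over 8 cells = 4418  → 35.7217
Σ rows: total corner-gray = 21849  → 176.6598 mm³


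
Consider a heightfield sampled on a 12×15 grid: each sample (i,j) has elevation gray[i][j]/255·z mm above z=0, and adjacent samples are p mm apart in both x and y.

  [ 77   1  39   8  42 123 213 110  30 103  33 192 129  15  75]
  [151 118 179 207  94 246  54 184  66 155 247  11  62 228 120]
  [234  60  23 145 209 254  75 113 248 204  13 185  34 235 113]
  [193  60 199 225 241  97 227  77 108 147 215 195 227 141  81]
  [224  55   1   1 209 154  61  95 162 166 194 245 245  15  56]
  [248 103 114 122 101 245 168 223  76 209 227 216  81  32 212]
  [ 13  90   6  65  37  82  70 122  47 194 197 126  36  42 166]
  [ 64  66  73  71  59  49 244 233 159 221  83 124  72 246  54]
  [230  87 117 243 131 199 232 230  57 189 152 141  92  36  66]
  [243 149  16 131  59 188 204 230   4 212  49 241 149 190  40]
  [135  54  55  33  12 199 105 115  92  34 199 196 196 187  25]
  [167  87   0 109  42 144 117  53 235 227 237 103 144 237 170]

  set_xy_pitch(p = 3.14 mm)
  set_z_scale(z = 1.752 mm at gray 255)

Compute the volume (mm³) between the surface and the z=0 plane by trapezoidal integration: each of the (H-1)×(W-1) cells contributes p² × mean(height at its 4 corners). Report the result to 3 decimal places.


height_mm = gray/255 × 1.752; cell vol = 3.14² × mean(4 corners)
unit = 3.14² × 1.752 / (4×255) = 0.0169353 mm³ per gray-sum
row 0: Σ corner-gray over 14 cells = 6201  → 105.0159
row 1: Σ corner-gray over 14 cells = 7916  → 134.0599
row 2: Σ corner-gray over 14 cells = 8535  → 144.5429
row 3: Σ corner-gray over 14 cells = 8078  → 136.8035
row 4: Σ corner-gray over 14 cells = 7780  → 131.7567
row 5: Σ corner-gray over 14 cells = 6701  → 113.4835
row 6: Σ corner-gray over 14 cells = 5925  → 100.3417
row 7: Σ corner-gray over 14 cells = 7626  → 129.1487
row 8: Σ corner-gray over 14 cells = 8035  → 136.0752
row 9: Σ corner-gray over 14 cells = 7041  → 119.2415
row 10: Σ corner-gray over 14 cells = 6921  → 117.2093
Σ rows: total corner-gray = 80759  → 1367.6789 mm³

1367.679
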